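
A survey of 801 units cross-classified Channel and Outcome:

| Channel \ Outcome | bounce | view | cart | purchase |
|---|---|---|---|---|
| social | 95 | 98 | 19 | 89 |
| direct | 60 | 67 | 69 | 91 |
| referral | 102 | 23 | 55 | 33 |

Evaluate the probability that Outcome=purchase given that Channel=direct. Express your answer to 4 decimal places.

Total with Channel=direct: 60 + 67 + 69 + 91 = 287.
P(Outcome=purchase | Channel=direct) = 91/287 = 0.3171.

0.3171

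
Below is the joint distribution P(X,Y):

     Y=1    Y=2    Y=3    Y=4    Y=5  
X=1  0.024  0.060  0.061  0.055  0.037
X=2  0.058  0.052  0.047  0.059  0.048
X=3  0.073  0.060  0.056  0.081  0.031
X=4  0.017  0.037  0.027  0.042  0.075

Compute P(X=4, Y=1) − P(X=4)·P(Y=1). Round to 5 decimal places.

-0.01706

P(X=4) = 0.017 + 0.037 + 0.027 + 0.042 + 0.075 = 0.198.
P(Y=1) = 0.024 + 0.058 + 0.073 + 0.017 = 0.172.
P(X=4, Y=1) − P(X=4)P(Y=1) = 0.017 − 0.198×0.172 = -0.01706.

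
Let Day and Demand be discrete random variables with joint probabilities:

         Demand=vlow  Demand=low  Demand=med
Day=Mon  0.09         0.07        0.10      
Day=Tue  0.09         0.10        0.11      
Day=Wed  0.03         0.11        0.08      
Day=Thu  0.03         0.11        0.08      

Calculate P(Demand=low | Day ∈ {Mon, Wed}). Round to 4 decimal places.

0.3750

P(Day=Mon) = 0.09 + 0.07 + 0.10 = 0.26.
P(Day=Wed) = 0.03 + 0.11 + 0.08 = 0.22.
P(Day ∈ {Mon, Wed}) = 0.26 + 0.22 = 0.48; P(Demand=low, Day ∈ {Mon, Wed}) = 0.07 + 0.11 = 0.18.
P(Demand=low | Day ∈ {Mon, Wed}) = 0.18/0.48 = 0.3750.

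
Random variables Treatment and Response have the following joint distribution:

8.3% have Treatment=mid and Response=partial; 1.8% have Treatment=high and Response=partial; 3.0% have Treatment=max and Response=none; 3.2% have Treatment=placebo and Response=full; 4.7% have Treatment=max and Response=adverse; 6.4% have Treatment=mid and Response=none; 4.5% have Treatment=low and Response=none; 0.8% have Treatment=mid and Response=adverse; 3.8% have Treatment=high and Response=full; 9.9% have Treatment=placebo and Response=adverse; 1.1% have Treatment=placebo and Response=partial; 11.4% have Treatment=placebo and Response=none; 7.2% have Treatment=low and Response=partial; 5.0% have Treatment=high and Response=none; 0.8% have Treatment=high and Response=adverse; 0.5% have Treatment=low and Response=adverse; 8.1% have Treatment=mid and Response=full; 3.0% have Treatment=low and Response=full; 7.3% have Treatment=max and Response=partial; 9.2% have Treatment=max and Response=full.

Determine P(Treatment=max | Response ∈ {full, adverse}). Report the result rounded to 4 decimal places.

0.3159

P(Response=full) = 0.032 + 0.030 + 0.081 + 0.038 + 0.092 = 0.273.
P(Response=adverse) = 0.099 + 0.005 + 0.008 + 0.008 + 0.047 = 0.167.
P(Response ∈ {full, adverse}) = 0.273 + 0.167 = 0.440; P(Treatment=max, Response ∈ {full, adverse}) = 0.092 + 0.047 = 0.139.
P(Treatment=max | Response ∈ {full, adverse}) = 0.139/0.440 = 0.3159.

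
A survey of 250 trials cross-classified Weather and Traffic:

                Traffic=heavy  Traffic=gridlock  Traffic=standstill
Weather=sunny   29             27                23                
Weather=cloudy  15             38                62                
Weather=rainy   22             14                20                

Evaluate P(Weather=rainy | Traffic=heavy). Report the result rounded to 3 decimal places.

0.333

Total with Traffic=heavy: 29 + 15 + 22 = 66.
P(Weather=rainy | Traffic=heavy) = 22/66 = 0.333.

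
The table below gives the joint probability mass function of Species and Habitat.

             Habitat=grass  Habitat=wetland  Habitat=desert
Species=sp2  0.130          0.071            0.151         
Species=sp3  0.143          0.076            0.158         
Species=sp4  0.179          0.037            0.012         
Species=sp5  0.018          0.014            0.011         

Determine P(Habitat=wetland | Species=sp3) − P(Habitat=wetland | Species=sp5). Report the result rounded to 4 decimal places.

-0.1240

P(Species=sp3) = 0.143 + 0.076 + 0.158 = 0.377; P(Habitat=wetland | Species=sp3) = 0.076/0.377 = 0.20159.
P(Species=sp5) = 0.018 + 0.014 + 0.011 = 0.043; P(Habitat=wetland | Species=sp5) = 0.014/0.043 = 0.32558.
Difference = -0.1240.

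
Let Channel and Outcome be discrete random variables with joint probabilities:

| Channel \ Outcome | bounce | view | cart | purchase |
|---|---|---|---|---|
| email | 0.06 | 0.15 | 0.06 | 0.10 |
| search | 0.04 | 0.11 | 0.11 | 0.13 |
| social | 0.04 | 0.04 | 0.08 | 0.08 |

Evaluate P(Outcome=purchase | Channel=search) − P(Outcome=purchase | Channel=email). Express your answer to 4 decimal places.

0.0631

P(Channel=search) = 0.04 + 0.11 + 0.11 + 0.13 = 0.39; P(Outcome=purchase | Channel=search) = 0.13/0.39 = 0.33333.
P(Channel=email) = 0.06 + 0.15 + 0.06 + 0.10 = 0.37; P(Outcome=purchase | Channel=email) = 0.10/0.37 = 0.27027.
Difference = 0.0631.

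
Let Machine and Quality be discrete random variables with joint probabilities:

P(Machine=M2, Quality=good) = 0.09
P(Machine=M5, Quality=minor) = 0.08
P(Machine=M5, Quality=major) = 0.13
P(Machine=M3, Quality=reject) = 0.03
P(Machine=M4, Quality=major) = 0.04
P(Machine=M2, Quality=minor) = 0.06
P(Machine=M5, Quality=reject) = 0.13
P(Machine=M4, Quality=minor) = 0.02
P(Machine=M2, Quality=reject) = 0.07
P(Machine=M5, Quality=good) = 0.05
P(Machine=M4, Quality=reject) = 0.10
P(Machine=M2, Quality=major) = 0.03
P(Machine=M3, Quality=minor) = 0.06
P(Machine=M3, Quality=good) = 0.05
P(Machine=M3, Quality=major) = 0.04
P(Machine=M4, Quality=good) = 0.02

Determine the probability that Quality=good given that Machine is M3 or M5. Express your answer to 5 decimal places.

0.17544

P(Machine=M3) = 0.05 + 0.06 + 0.04 + 0.03 = 0.18.
P(Machine=M5) = 0.05 + 0.08 + 0.13 + 0.13 = 0.39.
P(Machine ∈ {M3, M5}) = 0.18 + 0.39 = 0.57; P(Quality=good, Machine ∈ {M3, M5}) = 0.05 + 0.05 = 0.10.
P(Quality=good | Machine ∈ {M3, M5}) = 0.10/0.57 = 0.17544.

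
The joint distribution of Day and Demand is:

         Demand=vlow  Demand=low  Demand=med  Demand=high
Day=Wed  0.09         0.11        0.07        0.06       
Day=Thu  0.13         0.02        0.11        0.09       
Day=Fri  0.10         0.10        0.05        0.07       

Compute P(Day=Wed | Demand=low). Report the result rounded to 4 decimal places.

0.4783

P(Demand=low) = 0.11 + 0.02 + 0.10 = 0.23.
P(Day=Wed | Demand=low) = 0.11/0.23 = 0.4783.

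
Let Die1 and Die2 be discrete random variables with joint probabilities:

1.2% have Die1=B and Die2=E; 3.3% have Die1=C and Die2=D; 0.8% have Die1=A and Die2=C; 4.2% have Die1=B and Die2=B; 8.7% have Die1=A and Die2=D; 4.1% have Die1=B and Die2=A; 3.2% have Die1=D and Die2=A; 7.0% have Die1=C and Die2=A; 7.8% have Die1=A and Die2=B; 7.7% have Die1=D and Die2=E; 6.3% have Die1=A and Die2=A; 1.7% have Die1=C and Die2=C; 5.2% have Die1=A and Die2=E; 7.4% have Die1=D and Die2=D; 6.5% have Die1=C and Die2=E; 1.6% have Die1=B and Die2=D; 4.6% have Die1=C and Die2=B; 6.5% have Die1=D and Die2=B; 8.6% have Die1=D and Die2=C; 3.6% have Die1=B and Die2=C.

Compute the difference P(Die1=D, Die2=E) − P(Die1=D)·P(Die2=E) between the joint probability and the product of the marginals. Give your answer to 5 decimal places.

0.00820

P(Die1=D) = 0.032 + 0.065 + 0.086 + 0.074 + 0.077 = 0.334.
P(Die2=E) = 0.052 + 0.012 + 0.065 + 0.077 = 0.206.
P(Die1=D, Die2=E) − P(Die1=D)P(Die2=E) = 0.077 − 0.334×0.206 = 0.00820.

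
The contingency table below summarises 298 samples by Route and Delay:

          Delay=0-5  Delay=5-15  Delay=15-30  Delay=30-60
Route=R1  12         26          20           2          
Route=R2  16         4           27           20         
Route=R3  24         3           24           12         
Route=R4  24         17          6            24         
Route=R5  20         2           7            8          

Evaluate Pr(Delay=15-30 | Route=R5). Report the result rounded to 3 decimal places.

0.189

Total with Route=R5: 20 + 2 + 7 + 8 = 37.
P(Delay=15-30 | Route=R5) = 7/37 = 0.189.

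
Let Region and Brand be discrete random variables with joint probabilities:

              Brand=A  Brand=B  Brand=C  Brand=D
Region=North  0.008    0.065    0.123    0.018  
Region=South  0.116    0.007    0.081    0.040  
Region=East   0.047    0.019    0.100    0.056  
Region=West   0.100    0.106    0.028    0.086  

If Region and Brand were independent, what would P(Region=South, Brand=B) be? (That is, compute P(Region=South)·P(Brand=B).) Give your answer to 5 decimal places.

0.04807

P(Region=South) = 0.116 + 0.007 + 0.081 + 0.040 = 0.244.
P(Brand=B) = 0.065 + 0.007 + 0.019 + 0.106 = 0.197.
Product: 0.244 × 0.197 = 0.04807.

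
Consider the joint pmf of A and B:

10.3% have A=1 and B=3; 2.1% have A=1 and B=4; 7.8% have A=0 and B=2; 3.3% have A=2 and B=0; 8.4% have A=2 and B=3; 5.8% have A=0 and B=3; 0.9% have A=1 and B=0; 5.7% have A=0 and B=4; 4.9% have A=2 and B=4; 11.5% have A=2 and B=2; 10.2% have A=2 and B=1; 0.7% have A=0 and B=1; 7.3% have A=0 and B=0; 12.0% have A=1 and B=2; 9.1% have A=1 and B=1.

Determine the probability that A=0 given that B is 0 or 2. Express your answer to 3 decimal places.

P(B=0) = 0.073 + 0.009 + 0.033 = 0.115.
P(B=2) = 0.078 + 0.120 + 0.115 = 0.313.
P(B ∈ {0, 2}) = 0.115 + 0.313 = 0.428; P(A=0, B ∈ {0, 2}) = 0.073 + 0.078 = 0.151.
P(A=0 | B ∈ {0, 2}) = 0.151/0.428 = 0.353.

0.353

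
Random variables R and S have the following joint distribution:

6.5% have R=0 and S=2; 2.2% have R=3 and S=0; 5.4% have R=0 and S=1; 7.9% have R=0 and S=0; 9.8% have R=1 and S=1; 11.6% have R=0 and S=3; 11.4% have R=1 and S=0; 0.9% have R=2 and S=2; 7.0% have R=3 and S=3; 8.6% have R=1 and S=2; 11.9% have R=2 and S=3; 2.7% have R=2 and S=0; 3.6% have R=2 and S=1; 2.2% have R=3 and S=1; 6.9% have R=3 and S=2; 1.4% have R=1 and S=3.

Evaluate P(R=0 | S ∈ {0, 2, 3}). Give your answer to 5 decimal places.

0.32911

P(S=0) = 0.079 + 0.114 + 0.027 + 0.022 = 0.242.
P(S=2) = 0.065 + 0.086 + 0.009 + 0.069 = 0.229.
P(S=3) = 0.116 + 0.014 + 0.119 + 0.070 = 0.319.
P(S ∈ {0, 2, 3}) = 0.242 + 0.229 + 0.319 = 0.790; P(R=0, S ∈ {0, 2, 3}) = 0.079 + 0.065 + 0.116 = 0.260.
P(R=0 | S ∈ {0, 2, 3}) = 0.260/0.790 = 0.32911.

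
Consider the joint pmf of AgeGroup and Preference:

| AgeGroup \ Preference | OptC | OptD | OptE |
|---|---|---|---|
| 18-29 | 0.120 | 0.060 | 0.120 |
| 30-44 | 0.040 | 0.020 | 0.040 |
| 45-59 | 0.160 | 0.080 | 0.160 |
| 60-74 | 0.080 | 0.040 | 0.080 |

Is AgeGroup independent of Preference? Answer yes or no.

Every cell satisfies P(AgeGroup,Preference) = P(AgeGroup)·P(Preference). For instance P(AgeGroup=45-59) = 0.400, P(Preference=OptE) = 0.400, and 0.400×0.400 = 0.160 matches the joint entry. So AgeGroup and Preference are independent.

yes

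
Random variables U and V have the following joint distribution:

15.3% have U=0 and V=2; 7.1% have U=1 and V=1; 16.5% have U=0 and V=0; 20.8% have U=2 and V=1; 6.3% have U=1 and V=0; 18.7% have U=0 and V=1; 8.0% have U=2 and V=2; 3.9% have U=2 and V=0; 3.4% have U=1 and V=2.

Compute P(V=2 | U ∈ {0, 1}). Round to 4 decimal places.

P(U=0) = 0.165 + 0.187 + 0.153 = 0.505.
P(U=1) = 0.063 + 0.071 + 0.034 = 0.168.
P(U ∈ {0, 1}) = 0.505 + 0.168 = 0.673; P(V=2, U ∈ {0, 1}) = 0.153 + 0.034 = 0.187.
P(V=2 | U ∈ {0, 1}) = 0.187/0.673 = 0.2779.

0.2779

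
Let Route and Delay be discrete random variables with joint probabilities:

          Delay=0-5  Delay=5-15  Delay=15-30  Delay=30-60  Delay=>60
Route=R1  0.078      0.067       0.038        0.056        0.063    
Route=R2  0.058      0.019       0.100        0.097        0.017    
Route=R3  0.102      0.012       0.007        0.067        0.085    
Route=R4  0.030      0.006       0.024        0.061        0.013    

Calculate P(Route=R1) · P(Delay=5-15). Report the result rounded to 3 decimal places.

0.031

P(Route=R1) = 0.078 + 0.067 + 0.038 + 0.056 + 0.063 = 0.302.
P(Delay=5-15) = 0.067 + 0.019 + 0.012 + 0.006 = 0.104.
Product: 0.302 × 0.104 = 0.031.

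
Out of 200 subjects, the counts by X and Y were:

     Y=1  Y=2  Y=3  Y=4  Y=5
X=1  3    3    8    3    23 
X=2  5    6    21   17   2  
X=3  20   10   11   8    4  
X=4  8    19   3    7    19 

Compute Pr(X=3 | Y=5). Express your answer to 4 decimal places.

Total with Y=5: 23 + 2 + 4 + 19 = 48.
P(X=3 | Y=5) = 4/48 = 0.0833.

0.0833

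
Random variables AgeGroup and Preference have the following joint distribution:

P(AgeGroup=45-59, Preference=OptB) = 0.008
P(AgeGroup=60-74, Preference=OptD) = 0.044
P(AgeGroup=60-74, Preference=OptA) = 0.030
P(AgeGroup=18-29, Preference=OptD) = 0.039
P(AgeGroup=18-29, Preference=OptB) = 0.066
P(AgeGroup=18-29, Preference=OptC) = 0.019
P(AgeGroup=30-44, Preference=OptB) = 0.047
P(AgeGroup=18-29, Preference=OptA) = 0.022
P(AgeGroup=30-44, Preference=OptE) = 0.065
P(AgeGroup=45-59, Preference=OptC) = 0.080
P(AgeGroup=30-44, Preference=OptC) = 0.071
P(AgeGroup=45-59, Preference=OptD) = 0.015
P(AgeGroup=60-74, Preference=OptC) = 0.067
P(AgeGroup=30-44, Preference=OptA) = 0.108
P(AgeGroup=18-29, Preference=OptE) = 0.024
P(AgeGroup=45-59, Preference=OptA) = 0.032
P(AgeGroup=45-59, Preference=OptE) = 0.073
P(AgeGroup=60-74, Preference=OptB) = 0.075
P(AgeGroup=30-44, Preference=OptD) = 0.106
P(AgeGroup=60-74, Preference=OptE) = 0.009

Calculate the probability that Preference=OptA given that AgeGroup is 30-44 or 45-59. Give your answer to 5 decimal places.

0.23140

P(AgeGroup=30-44) = 0.108 + 0.047 + 0.071 + 0.106 + 0.065 = 0.397.
P(AgeGroup=45-59) = 0.032 + 0.008 + 0.080 + 0.015 + 0.073 = 0.208.
P(AgeGroup ∈ {30-44, 45-59}) = 0.397 + 0.208 = 0.605; P(Preference=OptA, AgeGroup ∈ {30-44, 45-59}) = 0.108 + 0.032 = 0.140.
P(Preference=OptA | AgeGroup ∈ {30-44, 45-59}) = 0.140/0.605 = 0.23140.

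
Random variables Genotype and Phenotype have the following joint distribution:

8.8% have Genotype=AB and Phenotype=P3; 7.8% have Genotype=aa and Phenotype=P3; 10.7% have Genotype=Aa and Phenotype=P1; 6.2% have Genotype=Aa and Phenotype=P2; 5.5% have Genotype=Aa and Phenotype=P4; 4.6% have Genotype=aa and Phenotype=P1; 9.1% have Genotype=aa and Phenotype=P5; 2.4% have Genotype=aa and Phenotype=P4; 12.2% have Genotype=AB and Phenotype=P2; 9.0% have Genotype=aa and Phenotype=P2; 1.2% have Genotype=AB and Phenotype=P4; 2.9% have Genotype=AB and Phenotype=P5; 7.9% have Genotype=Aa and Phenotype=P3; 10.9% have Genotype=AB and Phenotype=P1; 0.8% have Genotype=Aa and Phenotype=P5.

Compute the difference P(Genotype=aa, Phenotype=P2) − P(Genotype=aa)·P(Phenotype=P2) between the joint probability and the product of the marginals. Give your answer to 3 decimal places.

-0.000

P(Genotype=aa) = 0.046 + 0.090 + 0.078 + 0.024 + 0.091 = 0.329.
P(Phenotype=P2) = 0.062 + 0.090 + 0.122 = 0.274.
P(Genotype=aa, Phenotype=P2) − P(Genotype=aa)P(Phenotype=P2) = 0.090 − 0.329×0.274 = -0.000.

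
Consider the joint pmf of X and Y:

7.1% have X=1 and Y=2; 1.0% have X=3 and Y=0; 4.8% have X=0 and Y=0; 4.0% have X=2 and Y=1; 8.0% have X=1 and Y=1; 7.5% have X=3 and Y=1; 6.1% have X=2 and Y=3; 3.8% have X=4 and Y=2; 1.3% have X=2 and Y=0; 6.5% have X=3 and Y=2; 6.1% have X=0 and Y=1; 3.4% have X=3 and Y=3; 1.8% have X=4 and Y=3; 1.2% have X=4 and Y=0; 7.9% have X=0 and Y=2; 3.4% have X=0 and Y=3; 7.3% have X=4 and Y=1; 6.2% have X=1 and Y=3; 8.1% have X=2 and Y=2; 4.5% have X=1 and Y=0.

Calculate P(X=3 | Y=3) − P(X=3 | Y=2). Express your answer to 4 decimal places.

-0.0319

P(Y=3) = 0.034 + 0.062 + 0.061 + 0.034 + 0.018 = 0.209; P(X=3 | Y=3) = 0.034/0.209 = 0.16268.
P(Y=2) = 0.079 + 0.071 + 0.081 + 0.065 + 0.038 = 0.334; P(X=3 | Y=2) = 0.065/0.334 = 0.19461.
Difference = -0.0319.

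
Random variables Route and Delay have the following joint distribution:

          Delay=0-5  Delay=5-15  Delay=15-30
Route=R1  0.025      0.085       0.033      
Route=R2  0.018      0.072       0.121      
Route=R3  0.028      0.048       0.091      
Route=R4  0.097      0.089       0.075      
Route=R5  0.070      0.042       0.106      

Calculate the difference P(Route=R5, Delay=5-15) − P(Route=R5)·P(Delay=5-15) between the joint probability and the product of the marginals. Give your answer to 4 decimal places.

P(Route=R5) = 0.070 + 0.042 + 0.106 = 0.218.
P(Delay=5-15) = 0.085 + 0.072 + 0.048 + 0.089 + 0.042 = 0.336.
P(Route=R5, Delay=5-15) − P(Route=R5)P(Delay=5-15) = 0.042 − 0.218×0.336 = -0.0312.

-0.0312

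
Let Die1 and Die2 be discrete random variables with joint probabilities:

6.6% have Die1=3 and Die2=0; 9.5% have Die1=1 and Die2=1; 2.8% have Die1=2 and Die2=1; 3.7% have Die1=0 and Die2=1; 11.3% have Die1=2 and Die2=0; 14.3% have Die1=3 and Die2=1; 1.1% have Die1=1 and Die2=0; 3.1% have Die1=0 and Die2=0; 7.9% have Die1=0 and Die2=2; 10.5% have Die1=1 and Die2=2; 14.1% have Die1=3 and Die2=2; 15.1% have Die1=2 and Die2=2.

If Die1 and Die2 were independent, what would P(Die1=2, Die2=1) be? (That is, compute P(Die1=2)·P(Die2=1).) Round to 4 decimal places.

0.0885

P(Die1=2) = 0.113 + 0.028 + 0.151 = 0.292.
P(Die2=1) = 0.037 + 0.095 + 0.028 + 0.143 = 0.303.
Product: 0.292 × 0.303 = 0.0885.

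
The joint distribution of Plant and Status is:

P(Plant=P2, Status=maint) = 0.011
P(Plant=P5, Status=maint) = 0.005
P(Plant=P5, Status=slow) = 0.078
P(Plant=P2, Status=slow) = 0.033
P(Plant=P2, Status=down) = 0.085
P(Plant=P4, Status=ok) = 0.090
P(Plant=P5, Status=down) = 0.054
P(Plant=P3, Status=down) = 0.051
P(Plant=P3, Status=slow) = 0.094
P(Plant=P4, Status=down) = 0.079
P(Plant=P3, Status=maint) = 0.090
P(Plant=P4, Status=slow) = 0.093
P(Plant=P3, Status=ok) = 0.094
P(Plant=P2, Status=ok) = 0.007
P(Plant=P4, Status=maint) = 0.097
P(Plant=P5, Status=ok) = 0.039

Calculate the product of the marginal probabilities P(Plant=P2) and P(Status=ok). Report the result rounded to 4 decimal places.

0.0313

P(Plant=P2) = 0.007 + 0.033 + 0.085 + 0.011 = 0.136.
P(Status=ok) = 0.007 + 0.094 + 0.090 + 0.039 = 0.230.
Product: 0.136 × 0.230 = 0.0313.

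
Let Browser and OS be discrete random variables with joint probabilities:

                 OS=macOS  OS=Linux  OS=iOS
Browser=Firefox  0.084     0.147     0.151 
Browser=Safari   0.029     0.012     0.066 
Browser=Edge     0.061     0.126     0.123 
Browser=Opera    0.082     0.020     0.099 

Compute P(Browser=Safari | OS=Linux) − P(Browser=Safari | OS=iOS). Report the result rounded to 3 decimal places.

-0.111

P(OS=Linux) = 0.147 + 0.012 + 0.126 + 0.020 = 0.305; P(Browser=Safari | OS=Linux) = 0.012/0.305 = 0.0393.
P(OS=iOS) = 0.151 + 0.066 + 0.123 + 0.099 = 0.439; P(Browser=Safari | OS=iOS) = 0.066/0.439 = 0.1503.
Difference = -0.111.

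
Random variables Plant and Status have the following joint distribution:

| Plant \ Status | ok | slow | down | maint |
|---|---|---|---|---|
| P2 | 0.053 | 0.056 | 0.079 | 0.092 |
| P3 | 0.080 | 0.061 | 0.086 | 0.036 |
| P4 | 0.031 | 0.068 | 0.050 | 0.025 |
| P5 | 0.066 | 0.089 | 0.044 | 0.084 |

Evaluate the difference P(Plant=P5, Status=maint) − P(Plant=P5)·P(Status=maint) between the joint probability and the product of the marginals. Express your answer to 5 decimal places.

0.01693

P(Plant=P5) = 0.066 + 0.089 + 0.044 + 0.084 = 0.283.
P(Status=maint) = 0.092 + 0.036 + 0.025 + 0.084 = 0.237.
P(Plant=P5, Status=maint) − P(Plant=P5)P(Status=maint) = 0.084 − 0.283×0.237 = 0.01693.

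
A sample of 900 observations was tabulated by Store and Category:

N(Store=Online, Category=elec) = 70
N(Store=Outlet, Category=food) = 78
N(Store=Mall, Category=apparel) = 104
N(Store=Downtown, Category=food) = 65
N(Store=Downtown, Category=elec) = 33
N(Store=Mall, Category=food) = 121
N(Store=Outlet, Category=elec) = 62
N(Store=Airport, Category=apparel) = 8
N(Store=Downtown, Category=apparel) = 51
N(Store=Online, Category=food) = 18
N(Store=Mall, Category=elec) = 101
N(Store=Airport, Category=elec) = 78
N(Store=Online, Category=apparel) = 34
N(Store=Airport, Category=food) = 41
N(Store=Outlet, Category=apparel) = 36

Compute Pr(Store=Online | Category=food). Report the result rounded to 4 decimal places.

Total with Category=food: 65 + 121 + 41 + 78 + 18 = 323.
P(Store=Online | Category=food) = 18/323 = 0.0557.

0.0557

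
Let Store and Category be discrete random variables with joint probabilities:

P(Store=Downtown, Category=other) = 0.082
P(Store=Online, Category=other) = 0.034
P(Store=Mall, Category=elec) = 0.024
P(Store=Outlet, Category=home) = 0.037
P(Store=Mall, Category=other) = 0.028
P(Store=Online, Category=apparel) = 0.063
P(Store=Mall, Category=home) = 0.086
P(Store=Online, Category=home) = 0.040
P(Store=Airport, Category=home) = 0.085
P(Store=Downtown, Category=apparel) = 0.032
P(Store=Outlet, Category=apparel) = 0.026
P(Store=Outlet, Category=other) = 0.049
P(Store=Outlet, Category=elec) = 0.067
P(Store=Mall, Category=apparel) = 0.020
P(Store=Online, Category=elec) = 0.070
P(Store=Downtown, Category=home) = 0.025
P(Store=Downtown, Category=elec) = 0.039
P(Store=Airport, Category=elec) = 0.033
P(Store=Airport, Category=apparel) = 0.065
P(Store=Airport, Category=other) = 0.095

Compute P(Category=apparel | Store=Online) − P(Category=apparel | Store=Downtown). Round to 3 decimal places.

0.125

P(Store=Online) = 0.063 + 0.070 + 0.040 + 0.034 = 0.207; P(Category=apparel | Store=Online) = 0.063/0.207 = 0.3043.
P(Store=Downtown) = 0.032 + 0.039 + 0.025 + 0.082 = 0.178; P(Category=apparel | Store=Downtown) = 0.032/0.178 = 0.1798.
Difference = 0.125.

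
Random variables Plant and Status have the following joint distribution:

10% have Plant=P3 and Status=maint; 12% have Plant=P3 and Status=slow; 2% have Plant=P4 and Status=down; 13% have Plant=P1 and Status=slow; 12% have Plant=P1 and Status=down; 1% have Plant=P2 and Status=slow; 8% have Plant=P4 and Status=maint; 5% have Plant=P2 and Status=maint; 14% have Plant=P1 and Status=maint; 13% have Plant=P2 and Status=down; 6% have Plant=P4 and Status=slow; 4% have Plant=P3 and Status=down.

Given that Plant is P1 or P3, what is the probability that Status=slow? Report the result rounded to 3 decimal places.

0.385

P(Plant=P1) = 0.13 + 0.12 + 0.14 = 0.39.
P(Plant=P3) = 0.12 + 0.04 + 0.10 = 0.26.
P(Plant ∈ {P1, P3}) = 0.39 + 0.26 = 0.65; P(Status=slow, Plant ∈ {P1, P3}) = 0.13 + 0.12 = 0.25.
P(Status=slow | Plant ∈ {P1, P3}) = 0.25/0.65 = 0.385.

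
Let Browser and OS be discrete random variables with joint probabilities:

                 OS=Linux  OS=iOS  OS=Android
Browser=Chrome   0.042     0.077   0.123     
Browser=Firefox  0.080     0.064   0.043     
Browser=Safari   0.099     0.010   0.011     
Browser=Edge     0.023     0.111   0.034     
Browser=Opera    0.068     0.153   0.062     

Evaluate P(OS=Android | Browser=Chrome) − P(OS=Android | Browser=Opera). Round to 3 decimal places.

0.289

P(Browser=Chrome) = 0.042 + 0.077 + 0.123 = 0.242; P(OS=Android | Browser=Chrome) = 0.123/0.242 = 0.5083.
P(Browser=Opera) = 0.068 + 0.153 + 0.062 = 0.283; P(OS=Android | Browser=Opera) = 0.062/0.283 = 0.2191.
Difference = 0.289.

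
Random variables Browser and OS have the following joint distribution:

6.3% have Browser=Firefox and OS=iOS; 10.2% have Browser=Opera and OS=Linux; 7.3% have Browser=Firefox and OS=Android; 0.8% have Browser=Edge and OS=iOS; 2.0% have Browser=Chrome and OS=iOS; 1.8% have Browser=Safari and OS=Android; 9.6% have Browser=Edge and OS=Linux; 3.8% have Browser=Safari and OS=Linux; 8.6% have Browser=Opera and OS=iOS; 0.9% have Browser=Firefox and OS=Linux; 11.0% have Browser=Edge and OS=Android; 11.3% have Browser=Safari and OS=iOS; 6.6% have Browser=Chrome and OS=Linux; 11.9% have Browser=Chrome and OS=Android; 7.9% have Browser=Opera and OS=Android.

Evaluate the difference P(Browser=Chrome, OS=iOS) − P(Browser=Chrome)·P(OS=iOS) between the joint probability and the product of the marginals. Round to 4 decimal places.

-0.0395

P(Browser=Chrome) = 0.066 + 0.020 + 0.119 = 0.205.
P(OS=iOS) = 0.020 + 0.063 + 0.113 + 0.008 + 0.086 = 0.290.
P(Browser=Chrome, OS=iOS) − P(Browser=Chrome)P(OS=iOS) = 0.020 − 0.205×0.290 = -0.0395.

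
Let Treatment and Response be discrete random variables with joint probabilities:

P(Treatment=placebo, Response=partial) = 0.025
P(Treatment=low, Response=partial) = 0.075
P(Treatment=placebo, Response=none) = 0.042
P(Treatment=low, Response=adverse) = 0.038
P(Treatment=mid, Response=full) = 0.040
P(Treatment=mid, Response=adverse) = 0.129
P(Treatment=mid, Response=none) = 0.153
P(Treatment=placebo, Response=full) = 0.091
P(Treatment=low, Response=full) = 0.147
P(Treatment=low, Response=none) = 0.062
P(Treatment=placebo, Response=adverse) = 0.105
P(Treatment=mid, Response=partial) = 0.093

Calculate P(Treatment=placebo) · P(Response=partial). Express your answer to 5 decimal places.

P(Treatment=placebo) = 0.042 + 0.025 + 0.091 + 0.105 = 0.263.
P(Response=partial) = 0.025 + 0.075 + 0.093 = 0.193.
Product: 0.263 × 0.193 = 0.05076.

0.05076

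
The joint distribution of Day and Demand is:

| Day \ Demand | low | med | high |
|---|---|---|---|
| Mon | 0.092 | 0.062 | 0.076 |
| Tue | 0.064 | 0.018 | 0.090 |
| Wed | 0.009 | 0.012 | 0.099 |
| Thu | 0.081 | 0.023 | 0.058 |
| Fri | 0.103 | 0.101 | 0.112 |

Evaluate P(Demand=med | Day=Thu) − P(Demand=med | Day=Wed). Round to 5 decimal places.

P(Day=Thu) = 0.081 + 0.023 + 0.058 = 0.162; P(Demand=med | Day=Thu) = 0.023/0.162 = 0.141975.
P(Day=Wed) = 0.009 + 0.012 + 0.099 = 0.120; P(Demand=med | Day=Wed) = 0.012/0.120 = 0.100000.
Difference = 0.04198.

0.04198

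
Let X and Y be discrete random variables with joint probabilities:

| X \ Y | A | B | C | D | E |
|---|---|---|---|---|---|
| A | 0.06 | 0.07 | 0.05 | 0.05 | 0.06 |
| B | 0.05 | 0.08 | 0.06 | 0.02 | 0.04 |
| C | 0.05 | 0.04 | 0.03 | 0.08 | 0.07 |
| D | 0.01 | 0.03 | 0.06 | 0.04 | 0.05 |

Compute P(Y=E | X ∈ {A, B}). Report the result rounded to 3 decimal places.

0.185

P(X=A) = 0.06 + 0.07 + 0.05 + 0.05 + 0.06 = 0.29.
P(X=B) = 0.05 + 0.08 + 0.06 + 0.02 + 0.04 = 0.25.
P(X ∈ {A, B}) = 0.29 + 0.25 = 0.54; P(Y=E, X ∈ {A, B}) = 0.06 + 0.04 = 0.10.
P(Y=E | X ∈ {A, B}) = 0.10/0.54 = 0.185.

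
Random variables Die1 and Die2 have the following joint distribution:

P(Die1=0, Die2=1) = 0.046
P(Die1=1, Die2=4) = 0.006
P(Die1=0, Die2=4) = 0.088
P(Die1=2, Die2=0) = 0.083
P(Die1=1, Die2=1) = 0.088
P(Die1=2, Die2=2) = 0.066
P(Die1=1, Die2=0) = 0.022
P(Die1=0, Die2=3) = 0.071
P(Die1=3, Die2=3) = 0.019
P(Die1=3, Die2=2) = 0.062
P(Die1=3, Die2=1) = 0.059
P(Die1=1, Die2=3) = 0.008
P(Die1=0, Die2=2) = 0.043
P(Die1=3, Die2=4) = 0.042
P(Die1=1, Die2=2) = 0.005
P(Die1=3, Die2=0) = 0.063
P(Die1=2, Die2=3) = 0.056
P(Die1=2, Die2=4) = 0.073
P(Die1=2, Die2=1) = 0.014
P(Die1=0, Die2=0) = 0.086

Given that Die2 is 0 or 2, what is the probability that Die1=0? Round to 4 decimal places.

0.3000

P(Die2=0) = 0.086 + 0.022 + 0.083 + 0.063 = 0.254.
P(Die2=2) = 0.043 + 0.005 + 0.066 + 0.062 = 0.176.
P(Die2 ∈ {0, 2}) = 0.254 + 0.176 = 0.430; P(Die1=0, Die2 ∈ {0, 2}) = 0.086 + 0.043 = 0.129.
P(Die1=0 | Die2 ∈ {0, 2}) = 0.129/0.430 = 0.3000.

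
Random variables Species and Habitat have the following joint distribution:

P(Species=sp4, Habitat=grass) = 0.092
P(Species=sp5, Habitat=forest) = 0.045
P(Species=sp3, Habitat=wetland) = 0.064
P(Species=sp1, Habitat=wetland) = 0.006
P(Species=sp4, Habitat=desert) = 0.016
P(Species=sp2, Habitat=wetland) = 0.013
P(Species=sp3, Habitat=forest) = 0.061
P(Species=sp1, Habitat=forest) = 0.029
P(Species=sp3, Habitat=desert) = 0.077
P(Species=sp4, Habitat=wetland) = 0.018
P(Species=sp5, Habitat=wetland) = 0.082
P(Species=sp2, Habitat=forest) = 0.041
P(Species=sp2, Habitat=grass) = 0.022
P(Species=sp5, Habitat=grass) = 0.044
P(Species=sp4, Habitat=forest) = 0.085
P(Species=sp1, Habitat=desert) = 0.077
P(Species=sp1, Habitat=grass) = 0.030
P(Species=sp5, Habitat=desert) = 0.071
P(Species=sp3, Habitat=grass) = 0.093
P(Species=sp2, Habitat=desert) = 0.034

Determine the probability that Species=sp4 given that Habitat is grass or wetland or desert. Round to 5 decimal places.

0.17050

P(Habitat=grass) = 0.030 + 0.022 + 0.093 + 0.092 + 0.044 = 0.281.
P(Habitat=wetland) = 0.006 + 0.013 + 0.064 + 0.018 + 0.082 = 0.183.
P(Habitat=desert) = 0.077 + 0.034 + 0.077 + 0.016 + 0.071 = 0.275.
P(Habitat ∈ {grass, wetland, desert}) = 0.281 + 0.183 + 0.275 = 0.739; P(Species=sp4, Habitat ∈ {grass, wetland, desert}) = 0.092 + 0.018 + 0.016 = 0.126.
P(Species=sp4 | Habitat ∈ {grass, wetland, desert}) = 0.126/0.739 = 0.17050.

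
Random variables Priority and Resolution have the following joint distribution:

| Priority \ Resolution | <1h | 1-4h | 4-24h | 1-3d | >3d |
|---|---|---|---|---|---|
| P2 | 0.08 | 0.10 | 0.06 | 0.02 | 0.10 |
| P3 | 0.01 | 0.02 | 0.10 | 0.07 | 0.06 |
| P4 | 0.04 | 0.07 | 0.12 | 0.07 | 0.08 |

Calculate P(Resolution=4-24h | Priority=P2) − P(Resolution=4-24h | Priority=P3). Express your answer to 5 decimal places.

P(Priority=P2) = 0.08 + 0.10 + 0.06 + 0.02 + 0.10 = 0.36; P(Resolution=4-24h | Priority=P2) = 0.06/0.36 = 0.166667.
P(Priority=P3) = 0.01 + 0.02 + 0.10 + 0.07 + 0.06 = 0.26; P(Resolution=4-24h | Priority=P3) = 0.10/0.26 = 0.384615.
Difference = -0.21795.

-0.21795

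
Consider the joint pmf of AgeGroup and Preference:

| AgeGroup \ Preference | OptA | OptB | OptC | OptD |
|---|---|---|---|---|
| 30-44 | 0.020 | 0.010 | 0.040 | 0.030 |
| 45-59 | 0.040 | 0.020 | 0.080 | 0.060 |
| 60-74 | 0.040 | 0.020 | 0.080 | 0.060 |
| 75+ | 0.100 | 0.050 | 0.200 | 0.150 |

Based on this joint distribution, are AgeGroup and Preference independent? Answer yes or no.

yes

Every cell satisfies P(AgeGroup,Preference) = P(AgeGroup)·P(Preference). For instance P(AgeGroup=60-74) = 0.200, P(Preference=OptB) = 0.100, and 0.200×0.100 = 0.020 matches the joint entry. So AgeGroup and Preference are independent.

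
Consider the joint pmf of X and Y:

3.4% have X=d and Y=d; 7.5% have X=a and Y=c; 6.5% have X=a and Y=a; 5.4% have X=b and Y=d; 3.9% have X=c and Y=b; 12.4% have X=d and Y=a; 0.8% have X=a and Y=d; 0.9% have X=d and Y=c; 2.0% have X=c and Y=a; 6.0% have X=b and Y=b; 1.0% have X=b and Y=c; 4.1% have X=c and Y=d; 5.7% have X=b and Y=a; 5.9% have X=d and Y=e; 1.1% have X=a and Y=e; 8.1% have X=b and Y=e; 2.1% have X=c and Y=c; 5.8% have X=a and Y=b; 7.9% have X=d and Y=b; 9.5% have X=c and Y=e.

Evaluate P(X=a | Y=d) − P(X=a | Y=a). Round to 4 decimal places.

-0.1860

P(Y=d) = 0.008 + 0.054 + 0.041 + 0.034 = 0.137; P(X=a | Y=d) = 0.008/0.137 = 0.05839.
P(Y=a) = 0.065 + 0.057 + 0.020 + 0.124 = 0.266; P(X=a | Y=a) = 0.065/0.266 = 0.24436.
Difference = -0.1860.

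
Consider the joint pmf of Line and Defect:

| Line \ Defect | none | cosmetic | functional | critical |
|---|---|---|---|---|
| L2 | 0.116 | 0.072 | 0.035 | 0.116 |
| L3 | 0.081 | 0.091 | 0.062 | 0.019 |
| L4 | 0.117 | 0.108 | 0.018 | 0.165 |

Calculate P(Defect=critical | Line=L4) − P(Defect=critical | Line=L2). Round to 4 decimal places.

0.0622

P(Line=L4) = 0.117 + 0.108 + 0.018 + 0.165 = 0.408; P(Defect=critical | Line=L4) = 0.165/0.408 = 0.40441.
P(Line=L2) = 0.116 + 0.072 + 0.035 + 0.116 = 0.339; P(Defect=critical | Line=L2) = 0.116/0.339 = 0.34218.
Difference = 0.0622.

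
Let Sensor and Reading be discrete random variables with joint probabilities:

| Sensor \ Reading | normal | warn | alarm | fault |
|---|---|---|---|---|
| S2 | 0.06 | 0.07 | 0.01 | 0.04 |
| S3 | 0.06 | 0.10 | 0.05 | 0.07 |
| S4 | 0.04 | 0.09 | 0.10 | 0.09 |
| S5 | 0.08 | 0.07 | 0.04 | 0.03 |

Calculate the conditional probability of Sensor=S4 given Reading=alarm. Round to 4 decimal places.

0.5000

P(Reading=alarm) = 0.01 + 0.05 + 0.10 + 0.04 = 0.20.
P(Sensor=S4 | Reading=alarm) = 0.10/0.20 = 0.5000.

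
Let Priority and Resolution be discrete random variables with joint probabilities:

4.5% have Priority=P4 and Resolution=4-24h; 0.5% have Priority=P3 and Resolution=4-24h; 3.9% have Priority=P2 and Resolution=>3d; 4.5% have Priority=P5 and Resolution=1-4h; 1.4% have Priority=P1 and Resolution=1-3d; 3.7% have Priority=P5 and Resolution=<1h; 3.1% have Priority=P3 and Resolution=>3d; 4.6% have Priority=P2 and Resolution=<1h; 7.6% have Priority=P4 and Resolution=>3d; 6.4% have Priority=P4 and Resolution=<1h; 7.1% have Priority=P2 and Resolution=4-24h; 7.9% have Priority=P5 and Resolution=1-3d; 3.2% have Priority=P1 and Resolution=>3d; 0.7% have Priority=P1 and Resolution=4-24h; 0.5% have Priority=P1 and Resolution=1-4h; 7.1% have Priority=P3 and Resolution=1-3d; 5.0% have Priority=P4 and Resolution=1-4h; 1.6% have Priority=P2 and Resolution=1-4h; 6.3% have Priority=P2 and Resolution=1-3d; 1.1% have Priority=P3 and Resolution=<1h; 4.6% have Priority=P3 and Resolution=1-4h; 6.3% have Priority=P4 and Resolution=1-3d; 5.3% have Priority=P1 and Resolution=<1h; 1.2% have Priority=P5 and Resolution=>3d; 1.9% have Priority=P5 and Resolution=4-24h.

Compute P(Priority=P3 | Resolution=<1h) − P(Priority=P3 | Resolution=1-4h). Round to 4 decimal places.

-0.2318

P(Resolution=<1h) = 0.053 + 0.046 + 0.011 + 0.064 + 0.037 = 0.211; P(Priority=P3 | Resolution=<1h) = 0.011/0.211 = 0.05213.
P(Resolution=1-4h) = 0.005 + 0.016 + 0.046 + 0.050 + 0.045 = 0.162; P(Priority=P3 | Resolution=1-4h) = 0.046/0.162 = 0.28395.
Difference = -0.2318.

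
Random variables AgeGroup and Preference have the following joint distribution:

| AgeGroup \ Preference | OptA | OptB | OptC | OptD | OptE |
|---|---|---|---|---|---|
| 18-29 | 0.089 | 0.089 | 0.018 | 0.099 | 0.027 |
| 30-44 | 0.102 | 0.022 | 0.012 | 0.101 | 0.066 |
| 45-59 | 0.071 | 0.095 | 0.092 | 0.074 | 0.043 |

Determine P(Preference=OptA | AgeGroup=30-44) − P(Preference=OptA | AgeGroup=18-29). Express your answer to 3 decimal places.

P(AgeGroup=30-44) = 0.102 + 0.022 + 0.012 + 0.101 + 0.066 = 0.303; P(Preference=OptA | AgeGroup=30-44) = 0.102/0.303 = 0.3366.
P(AgeGroup=18-29) = 0.089 + 0.089 + 0.018 + 0.099 + 0.027 = 0.322; P(Preference=OptA | AgeGroup=18-29) = 0.089/0.322 = 0.2764.
Difference = 0.060.

0.060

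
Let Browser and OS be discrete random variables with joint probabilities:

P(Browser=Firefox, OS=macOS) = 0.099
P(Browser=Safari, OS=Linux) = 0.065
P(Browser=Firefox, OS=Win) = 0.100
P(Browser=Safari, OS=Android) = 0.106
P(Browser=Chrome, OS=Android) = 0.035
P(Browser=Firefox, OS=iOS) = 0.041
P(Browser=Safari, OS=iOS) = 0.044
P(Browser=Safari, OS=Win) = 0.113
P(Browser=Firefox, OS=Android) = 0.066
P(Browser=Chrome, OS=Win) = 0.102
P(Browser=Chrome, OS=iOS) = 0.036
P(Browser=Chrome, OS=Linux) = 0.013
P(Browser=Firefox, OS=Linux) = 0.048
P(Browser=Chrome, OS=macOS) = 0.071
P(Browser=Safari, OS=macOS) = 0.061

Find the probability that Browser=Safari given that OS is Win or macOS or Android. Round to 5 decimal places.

0.37185

P(OS=Win) = 0.102 + 0.100 + 0.113 = 0.315.
P(OS=macOS) = 0.071 + 0.099 + 0.061 = 0.231.
P(OS=Android) = 0.035 + 0.066 + 0.106 = 0.207.
P(OS ∈ {Win, macOS, Android}) = 0.315 + 0.231 + 0.207 = 0.753; P(Browser=Safari, OS ∈ {Win, macOS, Android}) = 0.113 + 0.061 + 0.106 = 0.280.
P(Browser=Safari | OS ∈ {Win, macOS, Android}) = 0.280/0.753 = 0.37185.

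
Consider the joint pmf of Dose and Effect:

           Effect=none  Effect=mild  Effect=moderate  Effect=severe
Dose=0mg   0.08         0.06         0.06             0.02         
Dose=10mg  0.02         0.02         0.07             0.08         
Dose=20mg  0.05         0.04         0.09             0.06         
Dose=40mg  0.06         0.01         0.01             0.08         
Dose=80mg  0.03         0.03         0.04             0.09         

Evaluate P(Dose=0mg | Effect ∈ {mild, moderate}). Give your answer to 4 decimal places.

0.2791

P(Effect=mild) = 0.06 + 0.02 + 0.04 + 0.01 + 0.03 = 0.16.
P(Effect=moderate) = 0.06 + 0.07 + 0.09 + 0.01 + 0.04 = 0.27.
P(Effect ∈ {mild, moderate}) = 0.16 + 0.27 = 0.43; P(Dose=0mg, Effect ∈ {mild, moderate}) = 0.06 + 0.06 = 0.12.
P(Dose=0mg | Effect ∈ {mild, moderate}) = 0.12/0.43 = 0.2791.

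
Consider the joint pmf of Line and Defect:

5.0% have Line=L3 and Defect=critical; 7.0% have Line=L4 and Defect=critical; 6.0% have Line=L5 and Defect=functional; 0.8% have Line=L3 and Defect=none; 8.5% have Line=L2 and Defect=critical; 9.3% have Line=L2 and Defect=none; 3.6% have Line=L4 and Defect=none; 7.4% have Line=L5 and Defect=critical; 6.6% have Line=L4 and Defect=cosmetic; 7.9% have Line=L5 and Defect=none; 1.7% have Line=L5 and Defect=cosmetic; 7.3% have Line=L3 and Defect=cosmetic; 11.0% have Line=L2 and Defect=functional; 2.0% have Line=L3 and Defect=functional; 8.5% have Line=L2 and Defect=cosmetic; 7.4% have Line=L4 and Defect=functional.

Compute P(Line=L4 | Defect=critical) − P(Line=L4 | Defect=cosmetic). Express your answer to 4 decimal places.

P(Defect=critical) = 0.085 + 0.050 + 0.070 + 0.074 = 0.279; P(Line=L4 | Defect=critical) = 0.070/0.279 = 0.25090.
P(Defect=cosmetic) = 0.085 + 0.073 + 0.066 + 0.017 = 0.241; P(Line=L4 | Defect=cosmetic) = 0.066/0.241 = 0.27386.
Difference = -0.0230.

-0.0230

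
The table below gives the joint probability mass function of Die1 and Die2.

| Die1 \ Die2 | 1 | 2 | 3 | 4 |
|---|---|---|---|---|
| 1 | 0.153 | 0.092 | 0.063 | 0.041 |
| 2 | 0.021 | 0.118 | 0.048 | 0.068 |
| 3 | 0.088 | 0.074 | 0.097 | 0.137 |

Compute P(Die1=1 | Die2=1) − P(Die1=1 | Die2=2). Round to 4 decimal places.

0.2600

P(Die2=1) = 0.153 + 0.021 + 0.088 = 0.262; P(Die1=1 | Die2=1) = 0.153/0.262 = 0.58397.
P(Die2=2) = 0.092 + 0.118 + 0.074 = 0.284; P(Die1=1 | Die2=2) = 0.092/0.284 = 0.32394.
Difference = 0.2600.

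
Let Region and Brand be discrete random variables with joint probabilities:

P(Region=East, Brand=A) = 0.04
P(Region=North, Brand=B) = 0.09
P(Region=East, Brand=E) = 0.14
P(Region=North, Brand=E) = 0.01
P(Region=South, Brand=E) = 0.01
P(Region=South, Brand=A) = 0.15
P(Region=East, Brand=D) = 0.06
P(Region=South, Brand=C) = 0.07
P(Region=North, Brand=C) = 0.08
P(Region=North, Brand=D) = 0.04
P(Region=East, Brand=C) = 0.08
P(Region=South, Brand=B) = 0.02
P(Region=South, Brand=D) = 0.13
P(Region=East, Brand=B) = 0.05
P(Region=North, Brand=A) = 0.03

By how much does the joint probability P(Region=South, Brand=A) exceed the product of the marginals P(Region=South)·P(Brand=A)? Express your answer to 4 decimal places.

0.0664

P(Region=South) = 0.15 + 0.02 + 0.07 + 0.13 + 0.01 = 0.38.
P(Brand=A) = 0.03 + 0.15 + 0.04 = 0.22.
P(Region=South, Brand=A) − P(Region=South)P(Brand=A) = 0.15 − 0.38×0.22 = 0.0664.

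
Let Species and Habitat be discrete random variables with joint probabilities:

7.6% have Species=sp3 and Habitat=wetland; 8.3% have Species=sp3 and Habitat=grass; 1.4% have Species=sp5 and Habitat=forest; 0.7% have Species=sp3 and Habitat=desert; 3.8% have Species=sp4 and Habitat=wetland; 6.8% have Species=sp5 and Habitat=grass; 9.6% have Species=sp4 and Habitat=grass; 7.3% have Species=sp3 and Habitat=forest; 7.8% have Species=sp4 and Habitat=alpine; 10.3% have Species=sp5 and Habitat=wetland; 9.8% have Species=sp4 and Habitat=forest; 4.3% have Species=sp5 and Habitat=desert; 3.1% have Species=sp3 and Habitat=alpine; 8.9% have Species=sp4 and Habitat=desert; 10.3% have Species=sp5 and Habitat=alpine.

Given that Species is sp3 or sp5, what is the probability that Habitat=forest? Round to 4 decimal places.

0.1448

P(Species=sp3) = 0.073 + 0.083 + 0.076 + 0.007 + 0.031 = 0.270.
P(Species=sp5) = 0.014 + 0.068 + 0.103 + 0.043 + 0.103 = 0.331.
P(Species ∈ {sp3, sp5}) = 0.270 + 0.331 = 0.601; P(Habitat=forest, Species ∈ {sp3, sp5}) = 0.073 + 0.014 = 0.087.
P(Habitat=forest | Species ∈ {sp3, sp5}) = 0.087/0.601 = 0.1448.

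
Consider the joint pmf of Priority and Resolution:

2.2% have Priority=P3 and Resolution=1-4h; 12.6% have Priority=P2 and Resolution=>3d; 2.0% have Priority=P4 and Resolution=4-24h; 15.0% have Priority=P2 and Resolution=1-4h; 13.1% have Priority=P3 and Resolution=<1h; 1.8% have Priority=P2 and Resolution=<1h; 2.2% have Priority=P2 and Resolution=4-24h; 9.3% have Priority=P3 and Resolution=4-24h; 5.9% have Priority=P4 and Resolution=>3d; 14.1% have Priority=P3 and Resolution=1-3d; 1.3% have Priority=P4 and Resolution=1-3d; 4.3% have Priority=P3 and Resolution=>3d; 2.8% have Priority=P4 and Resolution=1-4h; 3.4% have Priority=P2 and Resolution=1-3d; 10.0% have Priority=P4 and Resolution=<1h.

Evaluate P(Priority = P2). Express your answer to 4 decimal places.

P(Priority=P2) = 0.018 + 0.150 + 0.022 + 0.034 + 0.126 = 0.350.

0.3500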